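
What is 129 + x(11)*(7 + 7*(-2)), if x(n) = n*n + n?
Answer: -795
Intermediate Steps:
x(n) = n + n² (x(n) = n² + n = n + n²)
129 + x(11)*(7 + 7*(-2)) = 129 + (11*(1 + 11))*(7 + 7*(-2)) = 129 + (11*12)*(7 - 14) = 129 + 132*(-7) = 129 - 924 = -795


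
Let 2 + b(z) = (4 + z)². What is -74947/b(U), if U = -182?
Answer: -74947/31682 ≈ -2.3656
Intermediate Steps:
b(z) = -2 + (4 + z)²
-74947/b(U) = -74947/(-2 + (4 - 182)²) = -74947/(-2 + (-178)²) = -74947/(-2 + 31684) = -74947/31682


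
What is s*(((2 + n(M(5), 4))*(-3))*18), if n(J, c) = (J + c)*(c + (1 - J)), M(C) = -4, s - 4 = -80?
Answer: 8208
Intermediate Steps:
s = -76 (s = 4 - 80 = -76)
n(J, c) = (J + c)*(1 + c - J)
s*(((2 + n(M(5), 4))*(-3))*18) = -76*(2 + (-4 + 4 + 4**2 - 1*(-4)**2))*(-3)*18 = -76*(2 + (-4 + 4 + 16 - 1*16))*(-3)*18 = -76*(2 + (-4 + 4 + 16 - 16))*(-3)*18 = -76*(2 + 0)*(-3)*18 = -76*2*(-3)*18 = -(-456)*18 = -76*(-108) = 8208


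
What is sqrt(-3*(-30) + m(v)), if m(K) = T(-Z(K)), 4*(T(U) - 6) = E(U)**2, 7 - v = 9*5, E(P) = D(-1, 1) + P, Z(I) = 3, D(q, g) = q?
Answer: 10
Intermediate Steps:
E(P) = -1 + P
v = -38 (v = 7 - 9*5 = 7 - 1*45 = 7 - 45 = -38)
T(U) = 6 + (-1 + U)**2/4
m(K) = 10 (m(K) = 6 + (-1 - 1*3)**2/4 = 6 + (-1 - 3)**2/4 = 6 + (1/4)*(-4)**2 = 6 + (1/4)*16 = 6 + 4 = 10)
sqrt(-3*(-30) + m(v)) = sqrt(-3*(-30) + 10) = sqrt(90 + 10) = sqrt(100) = 10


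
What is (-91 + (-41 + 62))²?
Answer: 4900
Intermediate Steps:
(-91 + (-41 + 62))² = (-91 + 21)² = (-70)² = 4900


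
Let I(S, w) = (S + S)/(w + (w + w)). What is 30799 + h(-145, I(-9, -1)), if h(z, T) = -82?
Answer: 30717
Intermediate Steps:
I(S, w) = 2*S/(3*w) (I(S, w) = (2*S)/(w + 2*w) = (2*S)/((3*w)) = (2*S)*(1/(3*w)) = 2*S/(3*w))
30799 + h(-145, I(-9, -1)) = 30799 - 82 = 30717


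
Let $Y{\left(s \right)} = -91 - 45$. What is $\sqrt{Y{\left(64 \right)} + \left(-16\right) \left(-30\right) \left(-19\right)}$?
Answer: $2 i \sqrt{2314} \approx 96.208 i$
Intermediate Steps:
$Y{\left(s \right)} = -136$ ($Y{\left(s \right)} = -91 - 45 = -136$)
$\sqrt{Y{\left(64 \right)} + \left(-16\right) \left(-30\right) \left(-19\right)} = \sqrt{-136 + \left(-16\right) \left(-30\right) \left(-19\right)} = \sqrt{-136 + 480 \left(-19\right)} = \sqrt{-136 - 9120} = \sqrt{-9256} = 2 i \sqrt{2314}$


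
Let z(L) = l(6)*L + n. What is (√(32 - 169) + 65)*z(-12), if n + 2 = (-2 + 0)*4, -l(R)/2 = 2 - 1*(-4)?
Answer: 8710 + 134*I*√137 ≈ 8710.0 + 1568.4*I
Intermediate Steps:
l(R) = -12 (l(R) = -2*(2 - 1*(-4)) = -2*(2 + 4) = -2*6 = -12)
n = -10 (n = -2 + (-2 + 0)*4 = -2 - 2*4 = -2 - 8 = -10)
z(L) = -10 - 12*L (z(L) = -12*L - 10 = -10 - 12*L)
(√(32 - 169) + 65)*z(-12) = (√(32 - 169) + 65)*(-10 - 12*(-12)) = (√(-137) + 65)*(-10 + 144) = (I*√137 + 65)*134 = (65 + I*√137)*134 = 8710 + 134*I*√137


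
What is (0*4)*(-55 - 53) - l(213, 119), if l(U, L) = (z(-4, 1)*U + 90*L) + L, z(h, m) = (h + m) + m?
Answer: -10403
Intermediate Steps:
z(h, m) = h + 2*m
l(U, L) = -2*U + 91*L (l(U, L) = ((-4 + 2*1)*U + 90*L) + L = ((-4 + 2)*U + 90*L) + L = (-2*U + 90*L) + L = -2*U + 91*L)
(0*4)*(-55 - 53) - l(213, 119) = (0*4)*(-55 - 53) - (-2*213 + 91*119) = 0*(-108) - (-426 + 10829) = 0 - 1*10403 = 0 - 10403 = -10403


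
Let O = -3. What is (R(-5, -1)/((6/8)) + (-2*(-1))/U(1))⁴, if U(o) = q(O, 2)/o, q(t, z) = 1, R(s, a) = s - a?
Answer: 10000/81 ≈ 123.46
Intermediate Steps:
U(o) = 1/o
(R(-5, -1)/((6/8)) + (-2*(-1))/U(1))⁴ = ((-5 - 1*(-1))/((6/8)) + (-2*(-1))/(1/1))⁴ = ((-5 + 1)/((6*(⅛))) + 2/1)⁴ = (-4/¾ + 2*1)⁴ = (-4*4/3 + 2)⁴ = (-16/3 + 2)⁴ = (-10/3)⁴ = 10000/81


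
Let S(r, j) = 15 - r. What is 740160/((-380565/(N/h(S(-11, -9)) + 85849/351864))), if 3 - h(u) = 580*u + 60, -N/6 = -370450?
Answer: 1605301395497272/5630422564647 ≈ 285.11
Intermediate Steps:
N = 2222700 (N = -6*(-370450) = 2222700)
h(u) = -57 - 580*u (h(u) = 3 - (580*u + 60) = 3 - (60 + 580*u) = 3 + (-60 - 580*u) = -57 - 580*u)
740160/((-380565/(N/h(S(-11, -9)) + 85849/351864))) = 740160/((-380565/(2222700/(-57 - 580*(15 - 1*(-11))) + 85849/351864))) = 740160/((-380565/(2222700/(-57 - 580*(15 + 11)) + 85849*(1/351864)))) = 740160/((-380565/(2222700/(-57 - 580*26) + 85849/351864))) = 740160/((-380565/(2222700/(-57 - 15080) + 85849/351864))) = 740160/((-380565/(2222700/(-15137) + 85849/351864))) = 740160/((-380565/(2222700*(-1/15137) + 85849/351864))) = 740160/((-380565/(-2222700/15137 + 85849/351864))) = 740160/((-380565/(-780788616487/5326165368))) = 740160/((-380565*(-5326165368/780788616487))) = 740160/(2026952123272920/780788616487) = 740160*(780788616487/2026952123272920) = 1605301395497272/5630422564647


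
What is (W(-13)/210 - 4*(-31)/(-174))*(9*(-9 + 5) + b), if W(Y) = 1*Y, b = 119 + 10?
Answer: -146227/2030 ≈ -72.033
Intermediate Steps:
b = 129
W(Y) = Y
(W(-13)/210 - 4*(-31)/(-174))*(9*(-9 + 5) + b) = (-13/210 - 4*(-31)/(-174))*(9*(-9 + 5) + 129) = (-13*1/210 + 124*(-1/174))*(9*(-4) + 129) = (-13/210 - 62/87)*(-36 + 129) = -4717/6090*93 = -146227/2030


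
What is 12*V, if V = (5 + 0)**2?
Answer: 300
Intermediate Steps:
V = 25 (V = 5**2 = 25)
12*V = 12*25 = 300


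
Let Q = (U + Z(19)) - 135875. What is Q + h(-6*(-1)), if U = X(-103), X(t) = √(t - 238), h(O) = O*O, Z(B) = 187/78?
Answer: -10595255/78 + I*√341 ≈ -1.3584e+5 + 18.466*I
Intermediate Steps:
Z(B) = 187/78 (Z(B) = 187*(1/78) = 187/78)
h(O) = O²
X(t) = √(-238 + t)
U = I*√341 (U = √(-238 - 103) = √(-341) = I*√341 ≈ 18.466*I)
Q = -10598063/78 + I*√341 (Q = (I*√341 + 187/78) - 135875 = (187/78 + I*√341) - 135875 = -10598063/78 + I*√341 ≈ -1.3587e+5 + 18.466*I)
Q + h(-6*(-1)) = (-10598063/78 + I*√341) + (-6*(-1))² = (-10598063/78 + I*√341) + 6² = (-10598063/78 + I*√341) + 36 = -10595255/78 + I*√341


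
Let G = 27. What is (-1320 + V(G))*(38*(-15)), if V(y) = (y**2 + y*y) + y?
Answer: -94050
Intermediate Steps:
V(y) = y + 2*y**2 (V(y) = (y**2 + y**2) + y = 2*y**2 + y = y + 2*y**2)
(-1320 + V(G))*(38*(-15)) = (-1320 + 27*(1 + 2*27))*(38*(-15)) = (-1320 + 27*(1 + 54))*(-570) = (-1320 + 27*55)*(-570) = (-1320 + 1485)*(-570) = 165*(-570) = -94050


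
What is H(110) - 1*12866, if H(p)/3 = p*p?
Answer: 23434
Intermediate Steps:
H(p) = 3*p² (H(p) = 3*(p*p) = 3*p²)
H(110) - 1*12866 = 3*110² - 1*12866 = 3*12100 - 12866 = 36300 - 12866 = 23434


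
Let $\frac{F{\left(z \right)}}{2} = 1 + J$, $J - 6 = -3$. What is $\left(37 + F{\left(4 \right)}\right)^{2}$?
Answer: $2025$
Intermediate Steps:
$J = 3$ ($J = 6 - 3 = 3$)
$F{\left(z \right)} = 8$ ($F{\left(z \right)} = 2 \left(1 + 3\right) = 2 \cdot 4 = 8$)
$\left(37 + F{\left(4 \right)}\right)^{2} = \left(37 + 8\right)^{2} = 45^{2} = 2025$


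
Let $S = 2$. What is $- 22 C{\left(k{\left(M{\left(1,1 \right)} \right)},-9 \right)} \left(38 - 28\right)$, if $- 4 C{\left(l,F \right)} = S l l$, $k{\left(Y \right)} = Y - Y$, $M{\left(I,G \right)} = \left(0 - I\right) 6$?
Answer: $0$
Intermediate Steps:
$M{\left(I,G \right)} = - 6 I$ ($M{\left(I,G \right)} = - I 6 = - 6 I$)
$k{\left(Y \right)} = 0$
$C{\left(l,F \right)} = - \frac{l^{2}}{2}$ ($C{\left(l,F \right)} = - \frac{2 l l}{4} = - \frac{2 l^{2}}{4} = - \frac{l^{2}}{2}$)
$- 22 C{\left(k{\left(M{\left(1,1 \right)} \right)},-9 \right)} \left(38 - 28\right) = - 22 \left(- \frac{0^{2}}{2}\right) \left(38 - 28\right) = - 22 \left(\left(- \frac{1}{2}\right) 0\right) 10 = \left(-22\right) 0 \cdot 10 = 0 \cdot 10 = 0$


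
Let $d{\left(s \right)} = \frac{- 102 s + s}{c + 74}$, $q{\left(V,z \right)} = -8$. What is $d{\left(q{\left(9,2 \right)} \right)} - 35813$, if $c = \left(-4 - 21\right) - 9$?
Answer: $- \frac{178964}{5} \approx -35793.0$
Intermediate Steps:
$c = -34$ ($c = \left(-4 - 21\right) - 9 = -25 - 9 = -34$)
$d{\left(s \right)} = - \frac{101 s}{40}$ ($d{\left(s \right)} = \frac{- 102 s + s}{-34 + 74} = \frac{\left(-101\right) s}{40} = - 101 s \frac{1}{40} = - \frac{101 s}{40}$)
$d{\left(q{\left(9,2 \right)} \right)} - 35813 = \left(- \frac{101}{40}\right) \left(-8\right) - 35813 = \frac{101}{5} - 35813 = - \frac{178964}{5}$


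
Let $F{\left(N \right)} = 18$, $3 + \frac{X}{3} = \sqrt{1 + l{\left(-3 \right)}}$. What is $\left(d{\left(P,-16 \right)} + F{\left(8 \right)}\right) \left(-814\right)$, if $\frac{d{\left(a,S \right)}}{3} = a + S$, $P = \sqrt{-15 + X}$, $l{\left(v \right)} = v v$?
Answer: $24420 - 2442 \sqrt{-24 + 3 \sqrt{10}} \approx 24420.0 - 9303.1 i$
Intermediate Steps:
$l{\left(v \right)} = v^{2}$
$X = -9 + 3 \sqrt{10}$ ($X = -9 + 3 \sqrt{1 + \left(-3\right)^{2}} = -9 + 3 \sqrt{1 + 9} = -9 + 3 \sqrt{10} \approx 0.48683$)
$P = \sqrt{-24 + 3 \sqrt{10}}$ ($P = \sqrt{-15 - \left(9 - 3 \sqrt{10}\right)} = \sqrt{-24 + 3 \sqrt{10}} \approx 3.8096 i$)
$d{\left(a,S \right)} = 3 S + 3 a$ ($d{\left(a,S \right)} = 3 \left(a + S\right) = 3 \left(S + a\right) = 3 S + 3 a$)
$\left(d{\left(P,-16 \right)} + F{\left(8 \right)}\right) \left(-814\right) = \left(\left(3 \left(-16\right) + 3 \sqrt{-24 + 3 \sqrt{10}}\right) + 18\right) \left(-814\right) = \left(\left(-48 + 3 \sqrt{-24 + 3 \sqrt{10}}\right) + 18\right) \left(-814\right) = \left(-30 + 3 \sqrt{-24 + 3 \sqrt{10}}\right) \left(-814\right) = 24420 - 2442 \sqrt{-24 + 3 \sqrt{10}}$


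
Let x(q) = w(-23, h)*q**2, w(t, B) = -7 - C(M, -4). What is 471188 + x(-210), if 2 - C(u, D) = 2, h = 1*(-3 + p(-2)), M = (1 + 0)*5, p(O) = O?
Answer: 162488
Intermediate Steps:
M = 5 (M = 1*5 = 5)
h = -5 (h = 1*(-3 - 2) = 1*(-5) = -5)
C(u, D) = 0 (C(u, D) = 2 - 1*2 = 2 - 2 = 0)
w(t, B) = -7 (w(t, B) = -7 - 1*0 = -7 + 0 = -7)
x(q) = -7*q**2
471188 + x(-210) = 471188 - 7*(-210)**2 = 471188 - 7*44100 = 471188 - 308700 = 162488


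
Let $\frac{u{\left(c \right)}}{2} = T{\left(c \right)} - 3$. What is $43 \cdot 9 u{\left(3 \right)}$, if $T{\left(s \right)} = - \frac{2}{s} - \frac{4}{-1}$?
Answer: $258$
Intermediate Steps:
$T{\left(s \right)} = 4 - \frac{2}{s}$ ($T{\left(s \right)} = - \frac{2}{s} - -4 = - \frac{2}{s} + 4 = 4 - \frac{2}{s}$)
$u{\left(c \right)} = 2 - \frac{4}{c}$ ($u{\left(c \right)} = 2 \left(\left(4 - \frac{2}{c}\right) - 3\right) = 2 \left(1 - \frac{2}{c}\right) = 2 - \frac{4}{c}$)
$43 \cdot 9 u{\left(3 \right)} = 43 \cdot 9 \left(2 - \frac{4}{3}\right) = 387 \left(2 - \frac{4}{3}\right) = 387 \cdot \frac{2}{3} = 258$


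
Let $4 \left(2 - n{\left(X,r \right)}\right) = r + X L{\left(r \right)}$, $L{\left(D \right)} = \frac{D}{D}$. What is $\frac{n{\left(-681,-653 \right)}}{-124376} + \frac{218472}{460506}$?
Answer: $\frac{9006057903}{19091964752} \approx 0.47172$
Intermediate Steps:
$L{\left(D \right)} = 1$
$n{\left(X,r \right)} = 2 - \frac{X}{4} - \frac{r}{4}$ ($n{\left(X,r \right)} = 2 - \frac{r + X 1}{4} = 2 - \frac{r + X}{4} = 2 - \frac{X + r}{4} = 2 - \left(\frac{X}{4} + \frac{r}{4}\right) = 2 - \frac{X}{4} - \frac{r}{4}$)
$\frac{n{\left(-681,-653 \right)}}{-124376} + \frac{218472}{460506} = \frac{2 - - \frac{681}{4} - - \frac{653}{4}}{-124376} + \frac{218472}{460506} = \left(2 + \frac{681}{4} + \frac{653}{4}\right) \left(- \frac{1}{124376}\right) + 218472 \cdot \frac{1}{460506} = \frac{671}{2} \left(- \frac{1}{124376}\right) + \frac{36412}{76751} = - \frac{671}{248752} + \frac{36412}{76751} = \frac{9006057903}{19091964752}$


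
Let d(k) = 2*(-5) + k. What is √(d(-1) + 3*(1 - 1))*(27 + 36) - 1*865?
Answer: -865 + 63*I*√11 ≈ -865.0 + 208.95*I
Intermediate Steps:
d(k) = -10 + k
√(d(-1) + 3*(1 - 1))*(27 + 36) - 1*865 = √((-10 - 1) + 3*(1 - 1))*(27 + 36) - 1*865 = √(-11 + 3*0)*63 - 865 = √(-11 + 0)*63 - 865 = √(-11)*63 - 865 = (I*√11)*63 - 865 = 63*I*√11 - 865 = -865 + 63*I*√11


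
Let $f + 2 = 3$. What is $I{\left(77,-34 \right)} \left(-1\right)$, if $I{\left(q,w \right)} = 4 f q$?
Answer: $-308$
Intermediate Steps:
$f = 1$ ($f = -2 + 3 = 1$)
$I{\left(q,w \right)} = 4 q$ ($I{\left(q,w \right)} = 4 \cdot 1 q = 4 q$)
$I{\left(77,-34 \right)} \left(-1\right) = 4 \cdot 77 \left(-1\right) = 308 \left(-1\right) = -308$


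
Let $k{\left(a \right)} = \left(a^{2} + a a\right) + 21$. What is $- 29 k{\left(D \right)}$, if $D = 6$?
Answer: $-2697$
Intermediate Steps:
$k{\left(a \right)} = 21 + 2 a^{2}$ ($k{\left(a \right)} = \left(a^{2} + a^{2}\right) + 21 = 2 a^{2} + 21 = 21 + 2 a^{2}$)
$- 29 k{\left(D \right)} = - 29 \left(21 + 2 \cdot 6^{2}\right) = - 29 \left(21 + 2 \cdot 36\right) = - 29 \left(21 + 72\right) = \left(-29\right) 93 = -2697$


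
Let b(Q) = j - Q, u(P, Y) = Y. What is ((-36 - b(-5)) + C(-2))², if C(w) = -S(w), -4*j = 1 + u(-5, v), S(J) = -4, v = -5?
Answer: 1444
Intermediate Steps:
j = 1 (j = -(1 - 5)/4 = -¼*(-4) = 1)
C(w) = 4 (C(w) = -1*(-4) = 4)
b(Q) = 1 - Q
((-36 - b(-5)) + C(-2))² = ((-36 - (1 - 1*(-5))) + 4)² = ((-36 - (1 + 5)) + 4)² = ((-36 - 1*6) + 4)² = ((-36 - 6) + 4)² = (-42 + 4)² = (-38)² = 1444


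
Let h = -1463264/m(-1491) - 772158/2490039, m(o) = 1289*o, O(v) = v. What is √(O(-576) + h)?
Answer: I*√18081231040357928323573938/177244572743 ≈ 23.991*I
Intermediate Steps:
h = 79984249602/177244572743 (h = -1463264/(1289*(-1491)) - 772158/2490039 = -1463264/(-1921899) - 772158*1/2490039 = -1463264*(-1/1921899) - 257386/830013 = 1463264/1921899 - 257386/830013 = 79984249602/177244572743 ≈ 0.45126)
√(O(-576) + h) = √(-576 + 79984249602/177244572743) = √(-102012889650366/177244572743) = I*√18081231040357928323573938/177244572743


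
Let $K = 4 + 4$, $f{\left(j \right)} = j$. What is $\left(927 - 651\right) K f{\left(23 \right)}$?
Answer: $50784$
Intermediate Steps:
$K = 8$
$\left(927 - 651\right) K f{\left(23 \right)} = \left(927 - 651\right) 8 \cdot 23 = \left(927 - 651\right) 184 = 276 \cdot 184 = 50784$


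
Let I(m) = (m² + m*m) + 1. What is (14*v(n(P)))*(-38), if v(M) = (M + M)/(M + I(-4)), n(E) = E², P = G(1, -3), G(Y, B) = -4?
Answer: -2432/7 ≈ -347.43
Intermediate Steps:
I(m) = 1 + 2*m² (I(m) = (m² + m²) + 1 = 2*m² + 1 = 1 + 2*m²)
P = -4
v(M) = 2*M/(33 + M) (v(M) = (M + M)/(M + (1 + 2*(-4)²)) = (2*M)/(M + (1 + 2*16)) = (2*M)/(M + (1 + 32)) = (2*M)/(M + 33) = (2*M)/(33 + M) = 2*M/(33 + M))
(14*v(n(P)))*(-38) = (14*(2*(-4)²/(33 + (-4)²)))*(-38) = (14*(2*16/(33 + 16)))*(-38) = (14*(2*16/49))*(-38) = (14*(2*16*(1/49)))*(-38) = (14*(32/49))*(-38) = (64/7)*(-38) = -2432/7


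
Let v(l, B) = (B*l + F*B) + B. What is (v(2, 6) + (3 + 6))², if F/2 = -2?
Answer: 9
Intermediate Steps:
F = -4 (F = 2*(-2) = -4)
v(l, B) = -3*B + B*l (v(l, B) = (B*l - 4*B) + B = (-4*B + B*l) + B = -3*B + B*l)
(v(2, 6) + (3 + 6))² = (6*(-3 + 2) + (3 + 6))² = (6*(-1) + 9)² = (-6 + 9)² = 3² = 9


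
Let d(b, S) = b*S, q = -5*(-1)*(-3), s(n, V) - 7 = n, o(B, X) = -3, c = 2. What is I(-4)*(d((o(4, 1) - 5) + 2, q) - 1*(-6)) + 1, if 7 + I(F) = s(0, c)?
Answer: 1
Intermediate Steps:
s(n, V) = 7 + n
I(F) = 0 (I(F) = -7 + (7 + 0) = -7 + 7 = 0)
q = -15 (q = 5*(-3) = -15)
d(b, S) = S*b
I(-4)*(d((o(4, 1) - 5) + 2, q) - 1*(-6)) + 1 = 0*(-15*((-3 - 5) + 2) - 1*(-6)) + 1 = 0*(-15*(-8 + 2) + 6) + 1 = 0*(-15*(-6) + 6) + 1 = 0*(90 + 6) + 1 = 0*96 + 1 = 0 + 1 = 1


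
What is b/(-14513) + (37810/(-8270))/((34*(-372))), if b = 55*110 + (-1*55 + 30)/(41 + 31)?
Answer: -47417898929/113853352986 ≈ -0.41648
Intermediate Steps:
b = 435575/72 (b = 6050 + (-55 + 30)/72 = 6050 - 25*1/72 = 6050 - 25/72 = 435575/72 ≈ 6049.7)
b/(-14513) + (37810/(-8270))/((34*(-372))) = (435575/72)/(-14513) + (37810/(-8270))/((34*(-372))) = (435575/72)*(-1/14513) + (37810*(-1/8270))/(-12648) = -435575/1044936 - 3781/827*(-1/12648) = -435575/1044936 + 3781/10459896 = -47417898929/113853352986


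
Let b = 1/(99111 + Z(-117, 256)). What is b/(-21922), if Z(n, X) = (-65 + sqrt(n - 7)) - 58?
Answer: I/(43844*(sqrt(31) - 49494*I)) ≈ -4.6083e-10 + 5.184e-14*I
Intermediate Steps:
Z(n, X) = -123 + sqrt(-7 + n) (Z(n, X) = (-65 + sqrt(-7 + n)) - 58 = -123 + sqrt(-7 + n))
b = 1/(98988 + 2*I*sqrt(31)) (b = 1/(99111 + (-123 + sqrt(-7 - 117))) = 1/(99111 + (-123 + sqrt(-124))) = 1/(99111 + (-123 + 2*I*sqrt(31))) = 1/(98988 + 2*I*sqrt(31)) ≈ 1.0102e-5 - 1.1e-9*I)
b/(-21922) = (24747/2449656067 - I*sqrt(31)/4899312134)/(-21922) = (24747/2449656067 - I*sqrt(31)/4899312134)*(-1/21922) = -219/475233276998 + I*sqrt(31)/107402720601548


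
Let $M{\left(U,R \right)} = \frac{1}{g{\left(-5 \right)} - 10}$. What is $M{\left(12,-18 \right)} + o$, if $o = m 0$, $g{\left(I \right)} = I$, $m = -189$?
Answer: $- \frac{1}{15} \approx -0.066667$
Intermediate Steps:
$M{\left(U,R \right)} = - \frac{1}{15}$ ($M{\left(U,R \right)} = \frac{1}{-5 - 10} = \frac{1}{-15} = - \frac{1}{15}$)
$o = 0$ ($o = \left(-189\right) 0 = 0$)
$M{\left(12,-18 \right)} + o = - \frac{1}{15} + 0 = - \frac{1}{15}$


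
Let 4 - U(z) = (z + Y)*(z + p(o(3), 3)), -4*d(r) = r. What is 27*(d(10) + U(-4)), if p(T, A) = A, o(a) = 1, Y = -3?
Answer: -297/2 ≈ -148.50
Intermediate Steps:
d(r) = -r/4
U(z) = 4 - (-3 + z)*(3 + z) (U(z) = 4 - (z - 3)*(z + 3) = 4 - (-3 + z)*(3 + z))
27*(d(10) + U(-4)) = 27*(-1/4*10 + (13 - 1*(-4)**2)) = 27*(-5/2 + (13 - 1*16)) = 27*(-5/2 + (13 - 16)) = 27*(-5/2 - 3) = 27*(-11/2) = -297/2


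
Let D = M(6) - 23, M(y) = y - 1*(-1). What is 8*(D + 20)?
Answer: 32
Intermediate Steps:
M(y) = 1 + y (M(y) = y + 1 = 1 + y)
D = -16 (D = (1 + 6) - 23 = 7 - 23 = -16)
8*(D + 20) = 8*(-16 + 20) = 8*4 = 32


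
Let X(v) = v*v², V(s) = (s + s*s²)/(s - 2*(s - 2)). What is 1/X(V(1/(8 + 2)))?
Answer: 59319000000/1030301 ≈ 57574.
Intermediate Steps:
V(s) = (s + s³)/(4 - s) (V(s) = (s + s³)/(s - 2*(-2 + s)) = (s + s³)/(s + (4 - 2*s)) = (s + s³)/(4 - s))
X(v) = v³
1/X(V(1/(8 + 2))) = 1/(((-1/(8 + 2) - (1/(8 + 2))³)/(-4 + 1/(8 + 2)))³) = 1/(((-1/10 - (1/10)³)/(-4 + 1/10))³) = 1/(((-1*⅒ - (⅒)³)/(-4 + ⅒))³) = 1/(((-⅒ - 1*1/1000)/(-39/10))³) = 1/((-10*(-⅒ - 1/1000)/39)³) = 1/((-10/39*(-101/1000))³) = 1/((101/3900)³) = 1/(1030301/59319000000) = 59319000000/1030301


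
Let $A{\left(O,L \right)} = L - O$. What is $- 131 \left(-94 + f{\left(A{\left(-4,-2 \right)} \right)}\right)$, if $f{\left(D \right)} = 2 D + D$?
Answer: $11528$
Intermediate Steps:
$f{\left(D \right)} = 3 D$
$- 131 \left(-94 + f{\left(A{\left(-4,-2 \right)} \right)}\right) = - 131 \left(-94 + 3 \left(-2 - -4\right)\right) = - 131 \left(-94 + 3 \left(-2 + 4\right)\right) = - 131 \left(-94 + 3 \cdot 2\right) = - 131 \left(-94 + 6\right) = \left(-131\right) \left(-88\right) = 11528$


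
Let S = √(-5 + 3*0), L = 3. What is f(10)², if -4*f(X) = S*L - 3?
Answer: 9*(1 - I*√5)²/16 ≈ -2.25 - 2.5156*I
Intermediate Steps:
S = I*√5 (S = √(-5 + 0) = √(-5) = I*√5 ≈ 2.2361*I)
f(X) = ¾ - 3*I*√5/4 (f(X) = -((I*√5)*3 - 3)/4 = -(3*I*√5 - 3)/4 = -(-3 + 3*I*√5)/4 = ¾ - 3*I*√5/4)
f(10)² = (¾ - 3*I*√5/4)²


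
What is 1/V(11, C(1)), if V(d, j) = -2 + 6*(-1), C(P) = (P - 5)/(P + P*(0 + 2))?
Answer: -1/8 ≈ -0.12500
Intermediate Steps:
C(P) = (-5 + P)/(3*P) (C(P) = (-5 + P)/(P + P*2) = (-5 + P)/(P + 2*P) = (-5 + P)/((3*P)) = (-5 + P)*(1/(3*P)) = (-5 + P)/(3*P))
V(d, j) = -8 (V(d, j) = -2 - 6 = -8)
1/V(11, C(1)) = 1/(-8) = -1/8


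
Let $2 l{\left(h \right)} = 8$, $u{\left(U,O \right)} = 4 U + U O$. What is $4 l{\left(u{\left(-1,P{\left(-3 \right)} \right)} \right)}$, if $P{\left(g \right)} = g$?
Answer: $16$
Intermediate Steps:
$u{\left(U,O \right)} = 4 U + O U$
$l{\left(h \right)} = 4$ ($l{\left(h \right)} = \frac{1}{2} \cdot 8 = 4$)
$4 l{\left(u{\left(-1,P{\left(-3 \right)} \right)} \right)} = 4 \cdot 4 = 16$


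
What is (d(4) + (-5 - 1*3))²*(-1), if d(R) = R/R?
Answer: -49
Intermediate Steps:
d(R) = 1
(d(4) + (-5 - 1*3))²*(-1) = (1 + (-5 - 1*3))²*(-1) = (1 + (-5 - 3))²*(-1) = (1 - 8)²*(-1) = (-7)²*(-1) = 49*(-1) = -49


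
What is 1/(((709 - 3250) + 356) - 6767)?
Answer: -1/8952 ≈ -0.00011171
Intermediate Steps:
1/(((709 - 3250) + 356) - 6767) = 1/((-2541 + 356) - 6767) = 1/(-2185 - 6767) = 1/(-8952) = -1/8952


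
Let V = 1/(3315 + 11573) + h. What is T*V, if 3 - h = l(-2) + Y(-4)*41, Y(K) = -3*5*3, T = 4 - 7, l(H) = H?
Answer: -82628403/14888 ≈ -5550.0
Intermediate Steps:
T = -3
Y(K) = -45 (Y(K) = -15*3 = -45)
h = 1850 (h = 3 - (-2 - 45*41) = 3 - (-2 - 1845) = 3 - 1*(-1847) = 3 + 1847 = 1850)
V = 27542801/14888 (V = 1/(3315 + 11573) + 1850 = 1/14888 + 1850 = 27542801/14888 ≈ 1850.0)
T*V = -3*27542801/14888 = -82628403/14888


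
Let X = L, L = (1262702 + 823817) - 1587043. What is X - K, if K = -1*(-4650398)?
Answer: -4150922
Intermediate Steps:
K = 4650398
L = 499476 (L = 2086519 - 1587043 = 499476)
X = 499476
X - K = 499476 - 1*4650398 = 499476 - 4650398 = -4150922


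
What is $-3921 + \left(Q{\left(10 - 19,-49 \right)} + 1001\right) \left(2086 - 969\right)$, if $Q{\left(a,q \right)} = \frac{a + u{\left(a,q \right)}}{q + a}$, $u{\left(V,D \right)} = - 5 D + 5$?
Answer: $\frac{64354171}{58} \approx 1.1096 \cdot 10^{6}$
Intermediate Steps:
$u{\left(V,D \right)} = 5 - 5 D$
$Q{\left(a,q \right)} = \frac{5 + a - 5 q}{a + q}$ ($Q{\left(a,q \right)} = \frac{a - \left(-5 + 5 q\right)}{q + a} = \frac{5 + a - 5 q}{a + q}$)
$-3921 + \left(Q{\left(10 - 19,-49 \right)} + 1001\right) \left(2086 - 969\right) = -3921 + \left(\frac{5 + \left(10 - 19\right) - -245}{\left(10 - 19\right) - 49} + 1001\right) \left(2086 - 969\right) = -3921 + \left(\frac{5 - 9 + 245}{-9 - 49} + 1001\right) 1117 = -3921 + \left(\frac{1}{-58} \cdot 241 + 1001\right) 1117 = -3921 + \left(\left(- \frac{1}{58}\right) 241 + 1001\right) 1117 = -3921 + \left(- \frac{241}{58} + 1001\right) 1117 = -3921 + \frac{57817}{58} \cdot 1117 = -3921 + \frac{64581589}{58} = \frac{64354171}{58}$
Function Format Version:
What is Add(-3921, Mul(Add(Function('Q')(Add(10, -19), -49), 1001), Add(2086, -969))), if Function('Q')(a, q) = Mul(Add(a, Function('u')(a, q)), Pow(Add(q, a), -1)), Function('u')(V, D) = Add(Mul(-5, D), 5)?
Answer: Rational(64354171, 58) ≈ 1.1096e+6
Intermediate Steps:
Function('u')(V, D) = Add(5, Mul(-5, D))
Function('Q')(a, q) = Mul(Pow(Add(a, q), -1), Add(5, a, Mul(-5, q))) (Function('Q')(a, q) = Mul(Add(a, Add(5, Mul(-5, q))), Pow(Add(q, a), -1)) = Mul(Add(5, a, Mul(-5, q)), Pow(Add(a, q), -1)) = Mul(Pow(Add(a, q), -1), Add(5, a, Mul(-5, q))))
Add(-3921, Mul(Add(Function('Q')(Add(10, -19), -49), 1001), Add(2086, -969))) = Add(-3921, Mul(Add(Mul(Pow(Add(Add(10, -19), -49), -1), Add(5, Add(10, -19), Mul(-5, -49))), 1001), Add(2086, -969))) = Add(-3921, Mul(Add(Mul(Pow(Add(-9, -49), -1), Add(5, -9, 245)), 1001), 1117)) = Add(-3921, Mul(Add(Mul(Pow(-58, -1), 241), 1001), 1117)) = Add(-3921, Mul(Add(Mul(Rational(-1, 58), 241), 1001), 1117)) = Add(-3921, Mul(Add(Rational(-241, 58), 1001), 1117)) = Add(-3921, Mul(Rational(57817, 58), 1117)) = Add(-3921, Rational(64581589, 58)) = Rational(64354171, 58)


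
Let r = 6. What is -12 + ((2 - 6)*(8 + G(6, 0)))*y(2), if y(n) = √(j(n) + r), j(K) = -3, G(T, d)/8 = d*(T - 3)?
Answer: -12 - 32*√3 ≈ -67.426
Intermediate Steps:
G(T, d) = 8*d*(-3 + T) (G(T, d) = 8*(d*(T - 3)) = 8*(d*(-3 + T)) = 8*d*(-3 + T))
y(n) = √3 (y(n) = √(-3 + 6) = √3)
-12 + ((2 - 6)*(8 + G(6, 0)))*y(2) = -12 + ((2 - 6)*(8 + 8*0*(-3 + 6)))*√3 = -12 + (-4*(8 + 8*0*3))*√3 = -12 + (-4*(8 + 0))*√3 = -12 + (-4*8)*√3 = -12 - 32*√3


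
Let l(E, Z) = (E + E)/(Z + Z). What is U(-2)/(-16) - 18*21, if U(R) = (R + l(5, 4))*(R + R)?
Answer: -6051/16 ≈ -378.19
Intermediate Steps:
l(E, Z) = E/Z (l(E, Z) = (2*E)/((2*Z)) = (2*E)*(1/(2*Z)) = E/Z)
U(R) = 2*R*(5/4 + R) (U(R) = (R + 5/4)*(R + R) = (R + 5*(¼))*(2*R) = (R + 5/4)*(2*R) = (5/4 + R)*(2*R) = 2*R*(5/4 + R))
U(-2)/(-16) - 18*21 = ((½)*(-2)*(5 + 4*(-2)))/(-16) - 18*21 = ((½)*(-2)*(5 - 8))*(-1/16) - 378 = ((½)*(-2)*(-3))*(-1/16) - 378 = 3*(-1/16) - 378 = -3/16 - 378 = -6051/16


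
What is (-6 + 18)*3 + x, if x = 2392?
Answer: 2428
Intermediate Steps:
(-6 + 18)*3 + x = (-6 + 18)*3 + 2392 = 12*3 + 2392 = 36 + 2392 = 2428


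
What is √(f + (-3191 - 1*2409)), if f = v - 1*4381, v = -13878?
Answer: 3*I*√2651 ≈ 154.46*I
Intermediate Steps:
f = -18259 (f = -13878 - 1*4381 = -13878 - 4381 = -18259)
√(f + (-3191 - 1*2409)) = √(-18259 + (-3191 - 1*2409)) = √(-18259 + (-3191 - 2409)) = √(-18259 - 5600) = √(-23859) = 3*I*√2651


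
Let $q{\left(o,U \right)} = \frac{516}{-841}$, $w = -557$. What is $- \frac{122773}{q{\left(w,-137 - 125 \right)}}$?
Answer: $\frac{103252093}{516} \approx 2.001 \cdot 10^{5}$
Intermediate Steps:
$q{\left(o,U \right)} = - \frac{516}{841}$ ($q{\left(o,U \right)} = 516 \left(- \frac{1}{841}\right) = - \frac{516}{841}$)
$- \frac{122773}{q{\left(w,-137 - 125 \right)}} = - \frac{122773}{- \frac{516}{841}} = \left(-122773\right) \left(- \frac{841}{516}\right) = \frac{103252093}{516}$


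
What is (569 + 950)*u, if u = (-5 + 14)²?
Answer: 123039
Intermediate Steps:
u = 81 (u = 9² = 81)
(569 + 950)*u = (569 + 950)*81 = 1519*81 = 123039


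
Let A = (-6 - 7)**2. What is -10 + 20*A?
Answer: 3370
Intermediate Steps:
A = 169 (A = (-13)**2 = 169)
-10 + 20*A = -10 + 20*169 = -10 + 3380 = 3370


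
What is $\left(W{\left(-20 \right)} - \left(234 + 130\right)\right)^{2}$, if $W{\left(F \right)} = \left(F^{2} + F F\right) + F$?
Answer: $173056$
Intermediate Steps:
$W{\left(F \right)} = F + 2 F^{2}$ ($W{\left(F \right)} = \left(F^{2} + F^{2}\right) + F = 2 F^{2} + F = F + 2 F^{2}$)
$\left(W{\left(-20 \right)} - \left(234 + 130\right)\right)^{2} = \left(- 20 \left(1 + 2 \left(-20\right)\right) - \left(234 + 130\right)\right)^{2} = \left(- 20 \left(1 - 40\right) - 364\right)^{2} = \left(\left(-20\right) \left(-39\right) - 364\right)^{2} = \left(780 - 364\right)^{2} = 416^{2} = 173056$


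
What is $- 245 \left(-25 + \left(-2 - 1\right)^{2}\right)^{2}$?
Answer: $-62720$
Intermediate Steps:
$- 245 \left(-25 + \left(-2 - 1\right)^{2}\right)^{2} = - 245 \left(-25 + \left(-3\right)^{2}\right)^{2} = - 245 \left(-25 + 9\right)^{2} = - 245 \left(-16\right)^{2} = \left(-245\right) 256 = -62720$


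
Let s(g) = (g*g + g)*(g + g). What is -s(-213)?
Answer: 19236456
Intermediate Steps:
s(g) = 2*g*(g + g**2) (s(g) = (g**2 + g)*(2*g) = (g + g**2)*(2*g) = 2*g*(g + g**2))
-s(-213) = -2*(-213)**2*(1 - 213) = -2*45369*(-212) = -1*(-19236456) = 19236456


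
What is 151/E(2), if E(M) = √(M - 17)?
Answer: -151*I*√15/15 ≈ -38.988*I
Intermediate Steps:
E(M) = √(-17 + M)
151/E(2) = 151/(√(-17 + 2)) = 151/(√(-15)) = 151/((I*√15)) = 151*(-I*√15/15) = -151*I*√15/15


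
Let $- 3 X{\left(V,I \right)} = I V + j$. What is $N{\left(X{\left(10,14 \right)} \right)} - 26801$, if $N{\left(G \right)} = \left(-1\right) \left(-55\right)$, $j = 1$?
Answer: $-26746$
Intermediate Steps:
$X{\left(V,I \right)} = - \frac{1}{3} - \frac{I V}{3}$ ($X{\left(V,I \right)} = - \frac{I V + 1}{3} = - \frac{1 + I V}{3} = - \frac{1}{3} - \frac{I V}{3}$)
$N{\left(G \right)} = 55$
$N{\left(X{\left(10,14 \right)} \right)} - 26801 = 55 - 26801 = -26746$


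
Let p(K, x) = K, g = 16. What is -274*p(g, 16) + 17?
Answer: -4367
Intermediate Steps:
-274*p(g, 16) + 17 = -274*16 + 17 = -4384 + 17 = -4367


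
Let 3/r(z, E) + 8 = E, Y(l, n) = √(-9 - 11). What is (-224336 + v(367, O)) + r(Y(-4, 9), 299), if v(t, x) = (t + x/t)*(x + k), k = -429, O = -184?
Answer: -15983938702/35599 ≈ -4.4900e+5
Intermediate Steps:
Y(l, n) = 2*I*√5 (Y(l, n) = √(-20) = 2*I*√5)
r(z, E) = 3/(-8 + E)
v(t, x) = (-429 + x)*(t + x/t) (v(t, x) = (t + x/t)*(x - 429) = (t + x/t)*(-429 + x) = (-429 + x)*(t + x/t))
(-224336 + v(367, O)) + r(Y(-4, 9), 299) = (-224336 + ((-184)² - 429*(-184) + 367²*(-429 - 184))/367) + 3/(-8 + 299) = (-224336 + (33856 + 78936 + 134689*(-613))/367) + 3/291 = (-224336 + (33856 + 78936 - 82564357)/367) + 3*(1/291) = (-224336 + (1/367)*(-82451565)) + 1/97 = (-224336 - 82451565/367) + 1/97 = -164782877/367 + 1/97 = -15983938702/35599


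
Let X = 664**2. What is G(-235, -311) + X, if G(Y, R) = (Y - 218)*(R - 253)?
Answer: 696388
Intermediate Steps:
G(Y, R) = (-253 + R)*(-218 + Y) (G(Y, R) = (-218 + Y)*(-253 + R) = (-253 + R)*(-218 + Y))
X = 440896
G(-235, -311) + X = (55154 - 253*(-235) - 218*(-311) - 311*(-235)) + 440896 = (55154 + 59455 + 67798 + 73085) + 440896 = 255492 + 440896 = 696388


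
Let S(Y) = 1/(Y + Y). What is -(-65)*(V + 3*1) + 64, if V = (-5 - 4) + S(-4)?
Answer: -2673/8 ≈ -334.13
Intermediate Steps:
S(Y) = 1/(2*Y)
V = -73/8 (V = (-5 - 4) + (½)/(-4) = -9 + (½)*(-¼) = -9 - ⅛ = -73/8 ≈ -9.1250)
-(-65)*(V + 3*1) + 64 = -(-65)*(-73/8 + 3*1) + 64 = -(-65)*(-73/8 + 3) + 64 = -(-65)*(-49)/8 + 64 = -13*245/8 + 64 = -3185/8 + 64 = -2673/8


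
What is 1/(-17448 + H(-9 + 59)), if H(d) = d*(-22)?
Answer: -1/18548 ≈ -5.3914e-5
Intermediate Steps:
H(d) = -22*d
1/(-17448 + H(-9 + 59)) = 1/(-17448 - 22*(-9 + 59)) = 1/(-17448 - 22*50) = 1/(-17448 - 1100) = 1/(-18548) = -1/18548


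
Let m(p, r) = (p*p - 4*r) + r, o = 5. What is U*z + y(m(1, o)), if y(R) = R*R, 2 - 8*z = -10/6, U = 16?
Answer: 610/3 ≈ 203.33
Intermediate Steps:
m(p, r) = p² - 3*r (m(p, r) = (p² - 4*r) + r = p² - 3*r)
z = 11/24 (z = ¼ - (-5)/(4*6) = ¼ - ⅛*(-5/3) = ¼ + 5/24 = 11/24 ≈ 0.45833)
y(R) = R²
U*z + y(m(1, o)) = 16*(11/24) + (1² - 3*5)² = 22/3 + (1 - 15)² = 22/3 + (-14)² = 22/3 + 196 = 610/3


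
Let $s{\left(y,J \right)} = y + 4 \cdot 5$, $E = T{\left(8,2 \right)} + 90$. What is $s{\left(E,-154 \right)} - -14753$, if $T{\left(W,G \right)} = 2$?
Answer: $14865$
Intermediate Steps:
$E = 92$ ($E = 2 + 90 = 92$)
$s{\left(y,J \right)} = 20 + y$ ($s{\left(y,J \right)} = y + 20 = 20 + y$)
$s{\left(E,-154 \right)} - -14753 = \left(20 + 92\right) - -14753 = 112 + 14753 = 14865$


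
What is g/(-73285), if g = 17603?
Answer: -17603/73285 ≈ -0.24020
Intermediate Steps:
g/(-73285) = 17603/(-73285) = 17603*(-1/73285) = -17603/73285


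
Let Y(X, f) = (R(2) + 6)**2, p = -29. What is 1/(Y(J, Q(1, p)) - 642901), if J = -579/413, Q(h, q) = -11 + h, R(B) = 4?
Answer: -1/642801 ≈ -1.5557e-6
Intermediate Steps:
J = -579/413 (J = -579*1/413 = -579/413 ≈ -1.4019)
Y(X, f) = 100 (Y(X, f) = (4 + 6)**2 = 10**2 = 100)
1/(Y(J, Q(1, p)) - 642901) = 1/(100 - 642901) = 1/(-642801) = -1/642801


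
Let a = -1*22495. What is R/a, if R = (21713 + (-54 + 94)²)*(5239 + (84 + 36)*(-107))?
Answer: 39387/5 ≈ 7877.4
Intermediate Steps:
a = -22495
R = -177202113 (R = (21713 + 40²)*(5239 + 120*(-107)) = (21713 + 1600)*(5239 - 12840) = 23313*(-7601) = -177202113)
R/a = -177202113/(-22495) = -177202113*(-1/22495) = 39387/5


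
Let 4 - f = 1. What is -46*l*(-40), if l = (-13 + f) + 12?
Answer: 3680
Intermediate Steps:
f = 3 (f = 4 - 1*1 = 4 - 1 = 3)
l = 2 (l = (-13 + 3) + 12 = -10 + 12 = 2)
-46*l*(-40) = -46*2*(-40) = -92*(-40) = 3680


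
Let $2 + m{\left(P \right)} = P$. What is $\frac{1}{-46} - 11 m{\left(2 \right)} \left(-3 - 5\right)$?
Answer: $- \frac{1}{46} \approx -0.021739$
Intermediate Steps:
$m{\left(P \right)} = -2 + P$
$\frac{1}{-46} - 11 m{\left(2 \right)} \left(-3 - 5\right) = \frac{1}{-46} - 11 \left(-2 + 2\right) \left(-3 - 5\right) = - \frac{1}{46} - 11 \cdot 0 \left(-3 - 5\right) = - \frac{1}{46} - 11 \cdot 0 \left(-8\right) = - \frac{1}{46} - 0 = - \frac{1}{46} + 0 = - \frac{1}{46}$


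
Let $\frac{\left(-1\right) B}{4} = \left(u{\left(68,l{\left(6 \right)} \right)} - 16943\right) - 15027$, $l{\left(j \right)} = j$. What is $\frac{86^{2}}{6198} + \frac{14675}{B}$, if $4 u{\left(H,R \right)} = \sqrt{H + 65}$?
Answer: $\frac{7365576273374}{5630984325937} + \frac{14675 \sqrt{133}}{16353294267} \approx 1.3081$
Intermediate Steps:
$u{\left(H,R \right)} = \frac{\sqrt{65 + H}}{4}$ ($u{\left(H,R \right)} = \frac{\sqrt{H + 65}}{4} = \frac{\sqrt{65 + H}}{4}$)
$B = 127880 - \sqrt{133}$ ($B = - 4 \left(\left(\frac{\sqrt{65 + 68}}{4} - 16943\right) - 15027\right) = - 4 \left(\left(\frac{\sqrt{133}}{4} - 16943\right) - 15027\right) = - 4 \left(\left(-16943 + \frac{\sqrt{133}}{4}\right) - 15027\right) = - 4 \left(-31970 + \frac{\sqrt{133}}{4}\right) = 127880 - \sqrt{133} \approx 1.2787 \cdot 10^{5}$)
$\frac{86^{2}}{6198} + \frac{14675}{B} = \frac{86^{2}}{6198} + \frac{14675}{127880 - \sqrt{133}} = 7396 \cdot \frac{1}{6198} + \frac{14675}{127880 - \sqrt{133}} = \frac{3698}{3099} + \frac{14675}{127880 - \sqrt{133}}$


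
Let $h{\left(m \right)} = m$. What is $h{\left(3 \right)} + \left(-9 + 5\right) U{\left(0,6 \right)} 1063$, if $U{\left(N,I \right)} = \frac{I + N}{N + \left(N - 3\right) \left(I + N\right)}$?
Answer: $\frac{4261}{3} \approx 1420.3$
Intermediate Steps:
$U{\left(N,I \right)} = \frac{I + N}{N + \left(-3 + N\right) \left(I + N\right)}$
$h{\left(3 \right)} + \left(-9 + 5\right) U{\left(0,6 \right)} 1063 = 3 + \left(-9 + 5\right) \frac{6 + 0}{0^{2} - 18 - 0 + 6 \cdot 0} \cdot 1063 = 3 + - 4 \frac{1}{0 - 18 + 0 + 0} \cdot 6 \cdot 1063 = 3 + - 4 \frac{1}{-18} \cdot 6 \cdot 1063 = 3 + - 4 \left(\left(- \frac{1}{18}\right) 6\right) 1063 = 3 + \left(-4\right) \left(- \frac{1}{3}\right) 1063 = 3 + \frac{4}{3} \cdot 1063 = 3 + \frac{4252}{3} = \frac{4261}{3}$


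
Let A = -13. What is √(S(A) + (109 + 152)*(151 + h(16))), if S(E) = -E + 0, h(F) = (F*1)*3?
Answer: 4*√3247 ≈ 227.93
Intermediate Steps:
h(F) = 3*F (h(F) = F*3 = 3*F)
S(E) = -E
√(S(A) + (109 + 152)*(151 + h(16))) = √(-1*(-13) + (109 + 152)*(151 + 3*16)) = √(13 + 261*(151 + 48)) = √(13 + 261*199) = √(13 + 51939) = √51952 = 4*√3247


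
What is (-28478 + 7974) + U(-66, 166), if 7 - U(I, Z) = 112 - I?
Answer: -20675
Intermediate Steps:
U(I, Z) = -105 + I (U(I, Z) = 7 - (112 - I) = 7 + (-112 + I) = -105 + I)
(-28478 + 7974) + U(-66, 166) = (-28478 + 7974) + (-105 - 66) = -20504 - 171 = -20675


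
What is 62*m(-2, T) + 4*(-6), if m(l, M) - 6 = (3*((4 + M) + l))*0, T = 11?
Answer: 348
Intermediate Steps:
m(l, M) = 6 (m(l, M) = 6 + (3*((4 + M) + l))*0 = 6 + (3*(4 + M + l))*0 = 6 + (12 + 3*M + 3*l)*0 = 6 + 0 = 6)
62*m(-2, T) + 4*(-6) = 62*6 + 4*(-6) = 372 - 24 = 348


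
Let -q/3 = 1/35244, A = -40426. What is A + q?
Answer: -474924649/11748 ≈ -40426.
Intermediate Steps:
q = -1/11748 (q = -3/35244 = -3*1/35244 = -1/11748 ≈ -8.5121e-5)
A + q = -40426 - 1/11748 = -474924649/11748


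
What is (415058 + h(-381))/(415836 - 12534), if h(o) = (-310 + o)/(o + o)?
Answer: 316274887/307316124 ≈ 1.0292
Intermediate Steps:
h(o) = (-310 + o)/(2*o) (h(o) = (-310 + o)/((2*o)) = (-310 + o)*(1/(2*o)) = (-310 + o)/(2*o))
(415058 + h(-381))/(415836 - 12534) = (415058 + (½)*(-310 - 381)/(-381))/(415836 - 12534) = (415058 + (½)*(-1/381)*(-691))/403302 = (415058 + 691/762)*(1/403302) = (316274887/762)*(1/403302) = 316274887/307316124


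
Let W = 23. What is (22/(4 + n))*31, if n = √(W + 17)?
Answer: -341/3 + 341*√10/6 ≈ 66.056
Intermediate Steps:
n = 2*√10 (n = √(23 + 17) = √40 = 2*√10 ≈ 6.3246)
(22/(4 + n))*31 = (22/(4 + 2*√10))*31 = 682/(4 + 2*√10)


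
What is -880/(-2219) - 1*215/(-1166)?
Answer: 1503165/2587354 ≈ 0.58097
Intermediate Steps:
-880/(-2219) - 1*215/(-1166) = -880*(-1/2219) - 215*(-1/1166) = 880/2219 + 215/1166 = 1503165/2587354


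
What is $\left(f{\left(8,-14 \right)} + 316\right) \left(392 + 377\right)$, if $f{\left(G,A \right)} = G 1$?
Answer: $249156$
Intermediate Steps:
$f{\left(G,A \right)} = G$
$\left(f{\left(8,-14 \right)} + 316\right) \left(392 + 377\right) = \left(8 + 316\right) \left(392 + 377\right) = 324 \cdot 769 = 249156$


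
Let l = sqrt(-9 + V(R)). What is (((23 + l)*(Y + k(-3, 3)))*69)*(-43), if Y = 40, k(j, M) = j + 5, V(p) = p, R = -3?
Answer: -2866122 - 249228*I*sqrt(3) ≈ -2.8661e+6 - 4.3168e+5*I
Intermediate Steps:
k(j, M) = 5 + j
l = 2*I*sqrt(3) (l = sqrt(-9 - 3) = sqrt(-12) = 2*I*sqrt(3) ≈ 3.4641*I)
(((23 + l)*(Y + k(-3, 3)))*69)*(-43) = (((23 + 2*I*sqrt(3))*(40 + (5 - 3)))*69)*(-43) = (((23 + 2*I*sqrt(3))*(40 + 2))*69)*(-43) = (((23 + 2*I*sqrt(3))*42)*69)*(-43) = ((966 + 84*I*sqrt(3))*69)*(-43) = (66654 + 5796*I*sqrt(3))*(-43) = -2866122 - 249228*I*sqrt(3)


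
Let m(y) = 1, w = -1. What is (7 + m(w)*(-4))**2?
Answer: 9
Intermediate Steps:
(7 + m(w)*(-4))**2 = (7 + 1*(-4))**2 = (7 - 4)**2 = 3**2 = 9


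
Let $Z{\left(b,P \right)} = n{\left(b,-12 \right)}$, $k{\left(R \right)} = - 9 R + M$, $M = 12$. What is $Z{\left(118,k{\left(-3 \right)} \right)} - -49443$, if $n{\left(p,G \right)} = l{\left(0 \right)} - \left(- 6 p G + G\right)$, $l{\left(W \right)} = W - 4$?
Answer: $40955$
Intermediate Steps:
$l{\left(W \right)} = -4 + W$ ($l{\left(W \right)} = W - 4 = -4 + W$)
$n{\left(p,G \right)} = -4 - G + 6 G p$ ($n{\left(p,G \right)} = \left(-4 + 0\right) - \left(- 6 p G + G\right) = -4 - \left(- 6 G p + G\right) = -4 - \left(G - 6 G p\right) = -4 + \left(- G + 6 G p\right) = -4 - G + 6 G p$)
$k{\left(R \right)} = 12 - 9 R$ ($k{\left(R \right)} = - 9 R + 12 = 12 - 9 R$)
$Z{\left(b,P \right)} = 8 - 72 b$ ($Z{\left(b,P \right)} = -4 - -12 + 6 \left(-12\right) b = -4 + 12 - 72 b = 8 - 72 b$)
$Z{\left(118,k{\left(-3 \right)} \right)} - -49443 = \left(8 - 8496\right) - -49443 = \left(8 - 8496\right) + 49443 = -8488 + 49443 = 40955$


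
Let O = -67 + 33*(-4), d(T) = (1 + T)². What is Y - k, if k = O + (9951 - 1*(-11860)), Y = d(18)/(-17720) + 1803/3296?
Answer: -157777586767/7300640 ≈ -21611.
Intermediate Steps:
O = -199 (O = -67 - 132 = -199)
Y = 3844913/7300640 (Y = (1 + 18)²/(-17720) + 1803/3296 = 19²*(-1/17720) + 1803*(1/3296) = 361*(-1/17720) + 1803/3296 = -361/17720 + 1803/3296 = 3844913/7300640 ≈ 0.52665)
k = 21612 (k = -199 + (9951 - 1*(-11860)) = -199 + (9951 + 11860) = -199 + 21811 = 21612)
Y - k = 3844913/7300640 - 1*21612 = 3844913/7300640 - 21612 = -157777586767/7300640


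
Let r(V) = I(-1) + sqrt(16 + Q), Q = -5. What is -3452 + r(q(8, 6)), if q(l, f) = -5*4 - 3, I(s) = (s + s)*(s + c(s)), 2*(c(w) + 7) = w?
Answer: -3435 + sqrt(11) ≈ -3431.7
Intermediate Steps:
c(w) = -7 + w/2
I(s) = 2*s*(-7 + 3*s/2) (I(s) = (s + s)*(s + (-7 + s/2)) = (2*s)*(-7 + 3*s/2) = 2*s*(-7 + 3*s/2))
q(l, f) = -23 (q(l, f) = -20 - 3 = -23)
r(V) = 17 + sqrt(11) (r(V) = -(-14 + 3*(-1)) + sqrt(16 - 5) = -(-14 - 3) + sqrt(11) = -1*(-17) + sqrt(11) = 17 + sqrt(11))
-3452 + r(q(8, 6)) = -3452 + (17 + sqrt(11)) = -3435 + sqrt(11)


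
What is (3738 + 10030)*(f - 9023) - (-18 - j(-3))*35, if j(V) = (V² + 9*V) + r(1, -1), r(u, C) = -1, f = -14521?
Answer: -324153827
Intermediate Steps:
j(V) = -1 + V² + 9*V (j(V) = (V² + 9*V) - 1 = -1 + V² + 9*V)
(3738 + 10030)*(f - 9023) - (-18 - j(-3))*35 = (3738 + 10030)*(-14521 - 9023) - (-18 - (-1 + (-3)² + 9*(-3)))*35 = 13768*(-23544) - (-18 - (-1 + 9 - 27))*35 = -324153792 - (-18 - 1*(-19))*35 = -324153792 - (-18 + 19)*35 = -324153792 - 35 = -324153827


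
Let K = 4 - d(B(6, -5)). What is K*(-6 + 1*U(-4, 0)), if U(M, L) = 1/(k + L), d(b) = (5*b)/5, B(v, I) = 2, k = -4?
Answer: -25/2 ≈ -12.500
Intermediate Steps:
d(b) = b (d(b) = (5*b)*(1/5) = b)
U(M, L) = 1/(-4 + L)
K = 2 (K = 4 - 1*2 = 4 - 2 = 2)
K*(-6 + 1*U(-4, 0)) = 2*(-6 + 1/(-4 + 0)) = 2*(-6 + 1/(-4)) = 2*(-6 + 1*(-1/4)) = 2*(-6 - 1/4) = 2*(-25/4) = -25/2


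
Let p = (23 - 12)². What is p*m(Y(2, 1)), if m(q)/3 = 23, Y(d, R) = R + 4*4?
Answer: 8349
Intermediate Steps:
Y(d, R) = 16 + R (Y(d, R) = R + 16 = 16 + R)
m(q) = 69 (m(q) = 3*23 = 69)
p = 121 (p = 11² = 121)
p*m(Y(2, 1)) = 121*69 = 8349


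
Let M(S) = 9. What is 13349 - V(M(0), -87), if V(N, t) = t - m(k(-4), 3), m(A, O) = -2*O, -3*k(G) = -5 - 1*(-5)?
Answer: 13430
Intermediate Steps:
k(G) = 0 (k(G) = -(-5 - 1*(-5))/3 = -(-5 + 5)/3 = -⅓*0 = 0)
V(N, t) = 6 + t (V(N, t) = t - (-2)*3 = t - 1*(-6) = t + 6 = 6 + t)
13349 - V(M(0), -87) = 13349 - (6 - 87) = 13349 - 1*(-81) = 13349 + 81 = 13430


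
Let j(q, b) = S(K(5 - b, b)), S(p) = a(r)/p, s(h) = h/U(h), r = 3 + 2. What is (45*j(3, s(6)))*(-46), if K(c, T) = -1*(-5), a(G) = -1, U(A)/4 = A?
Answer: 414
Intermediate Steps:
U(A) = 4*A
r = 5
K(c, T) = 5
s(h) = ¼ (s(h) = h/((4*h)) = h*(1/(4*h)) = ¼)
S(p) = -1/p
j(q, b) = -⅕ (j(q, b) = -1/5 = -1*⅕ = -⅕)
(45*j(3, s(6)))*(-46) = (45*(-⅕))*(-46) = -9*(-46) = 414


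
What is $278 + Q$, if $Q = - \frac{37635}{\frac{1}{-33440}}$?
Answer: $1258514678$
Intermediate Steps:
$Q = 1258514400$ ($Q = - \frac{37635}{- \frac{1}{33440}} = \left(-37635\right) \left(-33440\right) = 1258514400$)
$278 + Q = 278 + 1258514400 = 1258514678$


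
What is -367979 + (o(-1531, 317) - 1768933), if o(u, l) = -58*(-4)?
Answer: -2136680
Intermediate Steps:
o(u, l) = 232
-367979 + (o(-1531, 317) - 1768933) = -367979 + (232 - 1768933) = -367979 - 1768701 = -2136680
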